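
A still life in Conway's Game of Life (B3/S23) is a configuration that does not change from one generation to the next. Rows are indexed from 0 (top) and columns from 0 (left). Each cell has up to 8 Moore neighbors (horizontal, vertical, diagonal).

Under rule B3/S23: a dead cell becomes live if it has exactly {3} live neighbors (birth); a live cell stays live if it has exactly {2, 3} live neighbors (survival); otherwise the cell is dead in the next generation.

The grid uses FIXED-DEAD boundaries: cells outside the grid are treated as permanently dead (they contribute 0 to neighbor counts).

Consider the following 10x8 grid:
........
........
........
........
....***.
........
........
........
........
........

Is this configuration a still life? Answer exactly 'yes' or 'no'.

Answer: no

Derivation:
Compute generation 1 and compare to generation 0 (given above):
Generation 1:
........
........
........
.....*..
.....*..
.....*..
........
........
........
........
Cell (3,5) differs: gen0=0 vs gen1=1 -> NOT a still life.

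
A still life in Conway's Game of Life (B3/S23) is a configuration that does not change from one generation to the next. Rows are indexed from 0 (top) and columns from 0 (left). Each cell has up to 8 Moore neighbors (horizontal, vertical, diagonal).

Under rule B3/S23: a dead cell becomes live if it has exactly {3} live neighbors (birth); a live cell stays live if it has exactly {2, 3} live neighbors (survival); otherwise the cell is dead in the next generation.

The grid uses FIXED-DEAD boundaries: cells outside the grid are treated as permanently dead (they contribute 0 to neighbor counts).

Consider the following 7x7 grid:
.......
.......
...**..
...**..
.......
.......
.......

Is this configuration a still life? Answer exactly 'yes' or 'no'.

Compute generation 1 and compare to generation 0 (given above):
Generation 1:
.......
.......
...**..
...**..
.......
.......
.......
The grids are IDENTICAL -> still life.

Answer: yes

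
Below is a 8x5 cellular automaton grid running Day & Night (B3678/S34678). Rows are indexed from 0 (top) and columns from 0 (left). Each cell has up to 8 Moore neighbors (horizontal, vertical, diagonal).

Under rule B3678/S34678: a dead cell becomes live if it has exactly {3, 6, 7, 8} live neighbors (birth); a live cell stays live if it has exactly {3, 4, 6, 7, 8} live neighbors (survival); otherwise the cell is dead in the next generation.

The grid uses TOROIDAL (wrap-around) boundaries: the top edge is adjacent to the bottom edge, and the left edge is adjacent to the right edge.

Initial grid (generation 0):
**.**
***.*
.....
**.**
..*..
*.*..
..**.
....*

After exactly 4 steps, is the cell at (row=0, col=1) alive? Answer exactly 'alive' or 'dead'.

Answer: alive

Derivation:
Simulating step by step:
Generation 0 (given above): 18 live cells
Generation 1: 15 live cells
**.*.
.**.*
*....
..*..
..*..
..*..
.*.**
.*..*
Generation 2: 17 live cells
.*.*.
.****
..**.
.*...
.*.*.
.**..
...*.
**..*
Generation 3: 20 live cells
****.
***.*
*..**
...*.
**...
..**.
....*
*..**
Generation 4: 21 live cells
**..*
**.**
*..*.
.**..
...**
**..*
*.*.*
*..*.

Cell (0,1) at generation 4: 1 -> alive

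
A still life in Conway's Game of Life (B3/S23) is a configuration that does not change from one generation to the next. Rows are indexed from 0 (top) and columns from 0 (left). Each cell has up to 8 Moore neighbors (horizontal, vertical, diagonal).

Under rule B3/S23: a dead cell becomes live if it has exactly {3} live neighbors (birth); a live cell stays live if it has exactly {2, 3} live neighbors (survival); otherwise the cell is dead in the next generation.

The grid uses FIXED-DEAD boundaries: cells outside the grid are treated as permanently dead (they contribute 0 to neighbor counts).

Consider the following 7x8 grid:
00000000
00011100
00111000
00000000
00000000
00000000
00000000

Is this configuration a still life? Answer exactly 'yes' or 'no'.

Compute generation 1 and compare to generation 0 (given above):
Generation 1:
00001000
00100100
00100100
00010000
00000000
00000000
00000000
Cell (0,4) differs: gen0=0 vs gen1=1 -> NOT a still life.

Answer: no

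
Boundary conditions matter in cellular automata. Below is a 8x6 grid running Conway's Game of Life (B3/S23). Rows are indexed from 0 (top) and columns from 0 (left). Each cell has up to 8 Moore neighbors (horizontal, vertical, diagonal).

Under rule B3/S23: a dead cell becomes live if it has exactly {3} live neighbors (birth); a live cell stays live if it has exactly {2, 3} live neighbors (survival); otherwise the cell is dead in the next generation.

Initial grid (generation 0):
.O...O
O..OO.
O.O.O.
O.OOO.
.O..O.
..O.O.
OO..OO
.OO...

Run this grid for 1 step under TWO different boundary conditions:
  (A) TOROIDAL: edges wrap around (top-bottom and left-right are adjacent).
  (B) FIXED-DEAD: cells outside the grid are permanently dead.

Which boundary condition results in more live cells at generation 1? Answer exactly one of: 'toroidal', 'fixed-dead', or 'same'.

Under TOROIDAL boundary, generation 1:
.O.OOO
O.OOO.
O.O...
O.O.O.
.O..O.
..O.O.
O...OO
..O.O.
Population = 22

Under FIXED-DEAD boundary, generation 1:
....O.
O.OOOO
O.O..O
O.O.OO
.O..OO
O.O.O.
O...OO
OOO...
Population = 25

Comparison: toroidal=22, fixed-dead=25 -> fixed-dead

Answer: fixed-dead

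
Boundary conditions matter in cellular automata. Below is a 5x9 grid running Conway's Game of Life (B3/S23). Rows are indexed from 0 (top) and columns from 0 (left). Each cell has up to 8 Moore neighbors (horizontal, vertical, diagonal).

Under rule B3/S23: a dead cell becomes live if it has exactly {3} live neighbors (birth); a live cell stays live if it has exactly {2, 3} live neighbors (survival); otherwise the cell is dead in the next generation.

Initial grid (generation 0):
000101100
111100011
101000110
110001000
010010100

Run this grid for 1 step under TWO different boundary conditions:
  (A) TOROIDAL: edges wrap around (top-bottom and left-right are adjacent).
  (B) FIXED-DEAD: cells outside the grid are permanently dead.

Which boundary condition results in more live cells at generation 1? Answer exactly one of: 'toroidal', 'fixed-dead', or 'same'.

Answer: same

Derivation:
Under TOROIDAL boundary, generation 1:
000101101
100111000
000100110
101001011
111010100
Population = 21

Under FIXED-DEAD boundary, generation 1:
010110110
100111001
000100111
101001010
110001000
Population = 21

Comparison: toroidal=21, fixed-dead=21 -> same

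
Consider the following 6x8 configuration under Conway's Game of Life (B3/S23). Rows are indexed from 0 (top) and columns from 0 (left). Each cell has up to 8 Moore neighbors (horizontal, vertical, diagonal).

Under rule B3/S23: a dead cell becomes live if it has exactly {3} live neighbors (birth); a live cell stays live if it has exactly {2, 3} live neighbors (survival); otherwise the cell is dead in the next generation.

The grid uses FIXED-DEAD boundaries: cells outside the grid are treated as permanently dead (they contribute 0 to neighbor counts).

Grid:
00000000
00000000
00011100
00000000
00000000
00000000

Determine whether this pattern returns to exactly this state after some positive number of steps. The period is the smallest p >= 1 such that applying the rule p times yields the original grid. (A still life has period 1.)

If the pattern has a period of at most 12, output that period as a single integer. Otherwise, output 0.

Simulating and comparing each generation to the original:
Gen 0 (original, given above): 3 live cells
Gen 1: 3 live cells, differs from original
Gen 2: 3 live cells, MATCHES original -> period = 2

Answer: 2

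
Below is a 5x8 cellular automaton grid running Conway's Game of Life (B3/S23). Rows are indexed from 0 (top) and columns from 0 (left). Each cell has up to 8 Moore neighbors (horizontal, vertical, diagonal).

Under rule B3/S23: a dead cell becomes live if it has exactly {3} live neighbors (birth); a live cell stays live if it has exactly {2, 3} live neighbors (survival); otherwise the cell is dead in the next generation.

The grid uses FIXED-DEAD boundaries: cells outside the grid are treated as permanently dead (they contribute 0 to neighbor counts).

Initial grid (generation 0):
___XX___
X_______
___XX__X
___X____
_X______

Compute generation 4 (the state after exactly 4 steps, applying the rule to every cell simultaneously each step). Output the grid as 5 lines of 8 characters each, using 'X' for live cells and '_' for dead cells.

Answer: ________
________
________
___X____
___X____

Derivation:
Simulating step by step:
Generation 0 (given above): 8 live cells
Generation 1: 5 live cells
________
________
___XX___
__XXX___
________
Generation 2: 5 live cells
________
________
__X_X___
__X_X___
___X____
Generation 3: 3 live cells
________
________
________
__X_X___
___X____
Generation 4: 2 live cells
(generation 4 grid is the final answer)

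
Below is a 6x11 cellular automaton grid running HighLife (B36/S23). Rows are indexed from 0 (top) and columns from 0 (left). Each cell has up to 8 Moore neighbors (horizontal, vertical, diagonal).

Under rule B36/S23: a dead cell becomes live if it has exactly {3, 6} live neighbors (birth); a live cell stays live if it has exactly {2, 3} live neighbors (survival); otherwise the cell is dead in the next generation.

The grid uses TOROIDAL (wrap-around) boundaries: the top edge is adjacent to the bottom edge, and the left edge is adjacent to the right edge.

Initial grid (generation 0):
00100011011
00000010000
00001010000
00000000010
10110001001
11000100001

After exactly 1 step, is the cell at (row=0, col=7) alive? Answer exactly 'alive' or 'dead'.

Answer: alive

Derivation:
Simulating step by step:
Generation 0 (given above): 18 live cells
Generation 1: 15 live cells
01000111011
00000010000
00000100000
00010000001
00100000010
00010001100

Cell (0,7) at generation 1: 1 -> alive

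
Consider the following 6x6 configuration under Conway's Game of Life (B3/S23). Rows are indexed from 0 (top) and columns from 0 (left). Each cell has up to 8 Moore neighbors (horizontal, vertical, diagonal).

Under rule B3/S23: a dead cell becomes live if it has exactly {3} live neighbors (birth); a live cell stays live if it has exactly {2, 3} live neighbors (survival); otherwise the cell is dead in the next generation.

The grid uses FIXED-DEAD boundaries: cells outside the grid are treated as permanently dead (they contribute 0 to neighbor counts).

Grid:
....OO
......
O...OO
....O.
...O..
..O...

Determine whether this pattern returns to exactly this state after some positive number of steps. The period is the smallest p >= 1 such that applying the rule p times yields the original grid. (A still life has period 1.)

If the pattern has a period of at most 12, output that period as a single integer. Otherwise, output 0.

Answer: 0

Derivation:
Simulating and comparing each generation to the original:
Gen 0 (original, given above): 8 live cells
Gen 1: 6 live cells, differs from original
Gen 2: 5 live cells, differs from original
Gen 3: 3 live cells, differs from original
Gen 4: 2 live cells, differs from original
Gen 5: 0 live cells, differs from original
Gen 6: 0 live cells, differs from original
Gen 7: 0 live cells, differs from original
Gen 8: 0 live cells, differs from original
Gen 9: 0 live cells, differs from original
Gen 10: 0 live cells, differs from original
Gen 11: 0 live cells, differs from original
Gen 12: 0 live cells, differs from original
No period found within 12 steps.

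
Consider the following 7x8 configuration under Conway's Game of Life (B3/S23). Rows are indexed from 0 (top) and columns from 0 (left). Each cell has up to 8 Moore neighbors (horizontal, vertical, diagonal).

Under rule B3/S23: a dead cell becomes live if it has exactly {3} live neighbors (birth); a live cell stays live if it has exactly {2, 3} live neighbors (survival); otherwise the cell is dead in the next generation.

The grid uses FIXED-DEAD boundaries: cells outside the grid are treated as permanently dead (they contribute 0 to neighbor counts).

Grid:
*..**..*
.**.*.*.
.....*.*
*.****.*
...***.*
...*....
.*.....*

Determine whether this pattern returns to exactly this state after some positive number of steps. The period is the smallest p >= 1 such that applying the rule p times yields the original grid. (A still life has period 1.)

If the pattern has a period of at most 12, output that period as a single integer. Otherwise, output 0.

Simulating and comparing each generation to the original:
Gen 0 (original, given above): 23 live cells
Gen 1: 17 live cells, differs from original
Gen 2: 16 live cells, differs from original
Gen 3: 15 live cells, differs from original
Gen 4: 14 live cells, differs from original
Gen 5: 16 live cells, differs from original
Gen 6: 13 live cells, differs from original
Gen 7: 12 live cells, differs from original
Gen 8: 8 live cells, differs from original
Gen 9: 6 live cells, differs from original
Gen 10: 4 live cells, differs from original
Gen 11: 4 live cells, differs from original
Gen 12: 4 live cells, differs from original
No period found within 12 steps.

Answer: 0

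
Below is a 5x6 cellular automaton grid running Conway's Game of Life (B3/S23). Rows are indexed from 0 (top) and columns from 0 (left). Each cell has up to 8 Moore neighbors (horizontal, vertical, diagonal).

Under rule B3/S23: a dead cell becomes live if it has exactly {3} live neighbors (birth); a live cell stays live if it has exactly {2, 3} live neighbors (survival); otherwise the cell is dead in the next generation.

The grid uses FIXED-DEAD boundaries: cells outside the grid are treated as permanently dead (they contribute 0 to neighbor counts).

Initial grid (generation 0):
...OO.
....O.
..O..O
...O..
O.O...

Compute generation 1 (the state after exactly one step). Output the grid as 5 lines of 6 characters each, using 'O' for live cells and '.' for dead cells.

Answer: ...OO.
....OO
...OO.
.OOO..
......

Derivation:
Simulating step by step:
Generation 0 (given above): 8 live cells
Generation 1: 9 live cells
(generation 1 grid is the final answer)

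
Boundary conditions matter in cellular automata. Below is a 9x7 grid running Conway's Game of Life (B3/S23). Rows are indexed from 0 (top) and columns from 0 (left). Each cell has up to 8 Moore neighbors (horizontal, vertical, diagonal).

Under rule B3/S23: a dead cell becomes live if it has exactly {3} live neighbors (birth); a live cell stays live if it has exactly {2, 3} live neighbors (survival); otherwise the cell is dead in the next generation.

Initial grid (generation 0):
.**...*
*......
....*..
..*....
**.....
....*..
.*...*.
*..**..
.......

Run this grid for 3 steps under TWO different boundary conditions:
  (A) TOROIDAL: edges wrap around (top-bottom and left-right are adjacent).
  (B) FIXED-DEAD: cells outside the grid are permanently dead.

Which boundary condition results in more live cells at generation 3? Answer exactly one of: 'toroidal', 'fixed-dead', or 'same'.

Under TOROIDAL boundary, generation 3:
..*...*
.*....*
**.....
*.*....
*.*....
*.**...
*.**...
.**.*..
****...
Population = 23

Under FIXED-DEAD boundary, generation 3:
.......
.......
.......
.......
*.*....
*.**...
.*.*...
.......
.......
Population = 7

Comparison: toroidal=23, fixed-dead=7 -> toroidal

Answer: toroidal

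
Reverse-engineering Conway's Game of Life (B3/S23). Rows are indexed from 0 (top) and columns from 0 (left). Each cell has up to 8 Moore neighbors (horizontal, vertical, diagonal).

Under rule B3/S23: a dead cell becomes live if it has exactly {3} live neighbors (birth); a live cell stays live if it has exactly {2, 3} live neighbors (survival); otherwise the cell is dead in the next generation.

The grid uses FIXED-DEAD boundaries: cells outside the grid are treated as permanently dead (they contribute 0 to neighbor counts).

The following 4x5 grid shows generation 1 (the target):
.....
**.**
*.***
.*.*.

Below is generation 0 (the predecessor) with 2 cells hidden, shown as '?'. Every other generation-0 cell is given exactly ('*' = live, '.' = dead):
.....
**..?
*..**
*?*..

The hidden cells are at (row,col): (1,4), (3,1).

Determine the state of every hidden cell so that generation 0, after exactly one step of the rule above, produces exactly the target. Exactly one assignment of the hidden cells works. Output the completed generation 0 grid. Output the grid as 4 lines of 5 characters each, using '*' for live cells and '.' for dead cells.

Answer: .....
**..*
*..**
*.*..

Derivation:
Hidden generation-0 cells (in order): (1,4), (3,1).
A hidden cell only influences target cells in its own 3x3 neighborhood. Try each of the 2^2 = 4 assignments, step the completed generation 0 forward once under B3/S23, and compare with the target:
  (1,4)=. (3,1)=. -> step gives (1,3)='.' but target has '*' -> reject
  (1,4)=. (3,1)=* -> step gives (1,3)='.' but target has '*' -> reject
  (1,4)=* (3,1)=. -> step reproduces the target at every cell -> ACCEPT
  (1,4)=* (3,1)=* -> step gives (2,0)='.' but target has '*' -> reject
Unique solution: (1,4)=live, (3,1)=dead.
Check: live-neighbor counts of every cell in the completed generation 0:
22111
22232
35332
13132
Applying B3/S23 to generation 0 with these counts gives:
.....
**.**
*.***
.*.*.
which matches the target exactly.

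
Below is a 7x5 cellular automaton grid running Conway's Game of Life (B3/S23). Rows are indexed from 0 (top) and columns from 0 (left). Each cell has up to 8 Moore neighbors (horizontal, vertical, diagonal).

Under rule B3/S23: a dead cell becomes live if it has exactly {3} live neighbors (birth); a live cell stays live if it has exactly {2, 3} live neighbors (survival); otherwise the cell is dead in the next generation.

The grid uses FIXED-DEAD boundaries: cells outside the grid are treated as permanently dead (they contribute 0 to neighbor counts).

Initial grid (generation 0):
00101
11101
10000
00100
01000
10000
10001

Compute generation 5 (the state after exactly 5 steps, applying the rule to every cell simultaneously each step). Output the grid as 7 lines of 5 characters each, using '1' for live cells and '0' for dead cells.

Answer: 00100
00110
00001
00111
00010
10010
01100

Derivation:
Simulating step by step:
Generation 0 (given above): 12 live cells
Generation 1: 10 live cells
00100
10100
10110
01000
01000
11000
00000
Generation 2: 11 live cells
01000
00100
10110
11000
01100
11000
00000
Generation 3: 11 live cells
00000
00110
10110
10010
00100
11100
00000
Generation 4: 11 live cells
00000
01110
00001
00010
10110
01100
01000
Generation 5: 12 live cells
(generation 5 grid is the final answer)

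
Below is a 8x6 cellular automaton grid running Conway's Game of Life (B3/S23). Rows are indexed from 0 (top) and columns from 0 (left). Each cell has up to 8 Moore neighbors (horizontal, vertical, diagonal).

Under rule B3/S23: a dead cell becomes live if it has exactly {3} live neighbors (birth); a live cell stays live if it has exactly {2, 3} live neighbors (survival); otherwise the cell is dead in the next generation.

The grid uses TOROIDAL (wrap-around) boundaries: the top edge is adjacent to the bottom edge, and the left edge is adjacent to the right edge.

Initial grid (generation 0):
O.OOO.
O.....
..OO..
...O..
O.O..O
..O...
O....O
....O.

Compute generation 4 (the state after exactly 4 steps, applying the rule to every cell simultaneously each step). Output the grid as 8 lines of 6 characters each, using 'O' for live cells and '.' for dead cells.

Answer: O..O.O
.O.O..
..O...
.OO...
......
......
..O...
O...O.

Derivation:
Simulating step by step:
Generation 0 (given above): 15 live cells
Generation 1: 17 live cells
.O.OO.
....OO
..OO..
.O.OO.
.OOO..
......
.....O
OO..O.
Generation 2: 19 live cells
.OOO..
.....O
..O..O
.O..O.
.O.OO.
..O...
O....O
OOOOO.
Generation 3: 25 live cells
.....O
OO.OO.
O...OO
OO..OO
.O.OO.
OOOOOO
O...OO
....O.
Generation 4: 11 live cells
(generation 4 grid is the final answer)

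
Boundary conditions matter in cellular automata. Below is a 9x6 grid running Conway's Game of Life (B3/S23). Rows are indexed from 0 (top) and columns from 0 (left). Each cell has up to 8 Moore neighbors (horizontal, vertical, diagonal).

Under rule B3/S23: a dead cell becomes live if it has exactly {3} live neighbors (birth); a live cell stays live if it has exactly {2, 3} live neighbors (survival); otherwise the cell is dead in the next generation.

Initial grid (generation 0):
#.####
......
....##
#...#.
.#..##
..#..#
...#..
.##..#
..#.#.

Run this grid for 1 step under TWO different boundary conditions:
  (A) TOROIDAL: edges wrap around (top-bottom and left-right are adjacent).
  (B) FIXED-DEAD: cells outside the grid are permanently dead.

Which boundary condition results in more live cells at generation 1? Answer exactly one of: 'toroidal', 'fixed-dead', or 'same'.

Answer: toroidal

Derivation:
Under TOROIDAL boundary, generation 1:
.##.##
#.....
....##
#..#..
.#.##.
#.##.#
##.##.
.##.#.
......
Population = 23

Under FIXED-DEAD boundary, generation 1:
...##.
......
....##
...#..
.#.###
..##.#
.#.##.
.##.#.
.###..
Population = 21

Comparison: toroidal=23, fixed-dead=21 -> toroidal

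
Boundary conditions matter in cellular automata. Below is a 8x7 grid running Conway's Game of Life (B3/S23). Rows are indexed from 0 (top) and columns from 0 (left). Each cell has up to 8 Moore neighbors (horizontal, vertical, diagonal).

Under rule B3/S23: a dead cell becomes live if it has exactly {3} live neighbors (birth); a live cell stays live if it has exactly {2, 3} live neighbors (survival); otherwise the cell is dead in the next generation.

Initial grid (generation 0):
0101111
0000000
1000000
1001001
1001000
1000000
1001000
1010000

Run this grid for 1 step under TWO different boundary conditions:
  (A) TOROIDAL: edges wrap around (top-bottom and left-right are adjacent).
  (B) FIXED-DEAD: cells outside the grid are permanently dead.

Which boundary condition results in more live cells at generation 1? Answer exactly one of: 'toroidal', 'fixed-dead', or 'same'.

Answer: toroidal

Derivation:
Under TOROIDAL boundary, generation 1:
1111111
1000111
1000001
1100001
1100000
1100001
1000001
1010010
Population = 26

Under FIXED-DEAD boundary, generation 1:
0000110
0000110
0000000
1100000
1100000
1100000
1000000
0100000
Population = 12

Comparison: toroidal=26, fixed-dead=12 -> toroidal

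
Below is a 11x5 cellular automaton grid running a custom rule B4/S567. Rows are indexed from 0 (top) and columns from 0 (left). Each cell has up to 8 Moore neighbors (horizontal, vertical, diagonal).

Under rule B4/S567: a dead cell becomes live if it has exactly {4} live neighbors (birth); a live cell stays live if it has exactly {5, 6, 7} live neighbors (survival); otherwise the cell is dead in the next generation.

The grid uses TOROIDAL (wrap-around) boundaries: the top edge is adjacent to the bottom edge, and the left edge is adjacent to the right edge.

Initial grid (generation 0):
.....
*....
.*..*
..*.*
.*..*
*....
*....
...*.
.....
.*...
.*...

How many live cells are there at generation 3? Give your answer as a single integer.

Answer: 0

Derivation:
Simulating step by step:
Generation 0 (given above): 12 live cells
Generation 1: 3 live cells
.....
.....
*....
...*.
*....
.....
.....
.....
.....
.....
.....
Generation 2: 0 live cells
.....
.....
.....
.....
.....
.....
.....
.....
.....
.....
.....
Generation 3: 0 live cells
.....
.....
.....
.....
.....
.....
.....
.....
.....
.....
.....
Population at generation 3: 0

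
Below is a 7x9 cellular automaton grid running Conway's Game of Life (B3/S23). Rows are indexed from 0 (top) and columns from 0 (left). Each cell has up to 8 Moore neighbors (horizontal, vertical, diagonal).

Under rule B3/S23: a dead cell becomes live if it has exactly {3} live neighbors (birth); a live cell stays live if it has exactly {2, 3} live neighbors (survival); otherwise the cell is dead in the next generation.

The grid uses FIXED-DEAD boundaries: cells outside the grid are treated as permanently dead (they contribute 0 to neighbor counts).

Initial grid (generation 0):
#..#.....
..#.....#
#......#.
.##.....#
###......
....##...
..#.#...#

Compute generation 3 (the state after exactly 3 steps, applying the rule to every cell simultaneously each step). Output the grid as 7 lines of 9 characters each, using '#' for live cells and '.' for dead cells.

Simulating step by step:
Generation 0 (given above): 17 live cells
Generation 1: 14 live cells
.........
.#.......
..#....##
..#......
#.##.....
..#.##...
...###...
Generation 2: 10 live cells
.........
.........
.##......
..#......
..#.#....
.##..#...
...#.#...
Generation 3: 9 live cells
(generation 3 grid is the final answer)

Answer: .........
.........
.##......
..#......
..#......
.##..#...
..#.#....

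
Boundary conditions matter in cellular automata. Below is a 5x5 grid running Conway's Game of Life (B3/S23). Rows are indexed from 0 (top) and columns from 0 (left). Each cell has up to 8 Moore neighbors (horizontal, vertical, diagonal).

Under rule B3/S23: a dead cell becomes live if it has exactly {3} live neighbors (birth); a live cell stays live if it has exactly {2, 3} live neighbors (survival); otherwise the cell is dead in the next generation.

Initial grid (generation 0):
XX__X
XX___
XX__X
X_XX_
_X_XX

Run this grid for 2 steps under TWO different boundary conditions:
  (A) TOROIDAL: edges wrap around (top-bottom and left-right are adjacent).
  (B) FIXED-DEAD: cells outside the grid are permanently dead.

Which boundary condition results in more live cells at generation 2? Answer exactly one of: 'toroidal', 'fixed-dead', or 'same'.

Answer: fixed-dead

Derivation:
Under TOROIDAL boundary, generation 2:
_____
__XX_
_____
_____
_____
Population = 2

Under FIXED-DEAD boundary, generation 2:
_X___
_XX__
_____
__XXX
_____
Population = 6

Comparison: toroidal=2, fixed-dead=6 -> fixed-dead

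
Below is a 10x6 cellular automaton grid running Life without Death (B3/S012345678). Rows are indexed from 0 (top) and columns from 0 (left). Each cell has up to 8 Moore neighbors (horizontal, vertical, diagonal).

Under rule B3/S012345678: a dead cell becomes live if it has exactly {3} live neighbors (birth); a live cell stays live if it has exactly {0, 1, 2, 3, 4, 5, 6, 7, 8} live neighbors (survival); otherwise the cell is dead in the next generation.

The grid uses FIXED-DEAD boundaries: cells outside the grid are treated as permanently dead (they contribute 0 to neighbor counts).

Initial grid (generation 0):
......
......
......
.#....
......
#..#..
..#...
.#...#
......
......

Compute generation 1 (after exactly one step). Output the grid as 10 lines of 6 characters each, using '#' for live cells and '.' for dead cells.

Answer: ......
......
......
.#....
......
#..#..
.##...
.#...#
......
......

Derivation:
Simulating step by step:
Generation 0 (given above): 6 live cells
Generation 1: 7 live cells
(generation 1 grid is the final answer)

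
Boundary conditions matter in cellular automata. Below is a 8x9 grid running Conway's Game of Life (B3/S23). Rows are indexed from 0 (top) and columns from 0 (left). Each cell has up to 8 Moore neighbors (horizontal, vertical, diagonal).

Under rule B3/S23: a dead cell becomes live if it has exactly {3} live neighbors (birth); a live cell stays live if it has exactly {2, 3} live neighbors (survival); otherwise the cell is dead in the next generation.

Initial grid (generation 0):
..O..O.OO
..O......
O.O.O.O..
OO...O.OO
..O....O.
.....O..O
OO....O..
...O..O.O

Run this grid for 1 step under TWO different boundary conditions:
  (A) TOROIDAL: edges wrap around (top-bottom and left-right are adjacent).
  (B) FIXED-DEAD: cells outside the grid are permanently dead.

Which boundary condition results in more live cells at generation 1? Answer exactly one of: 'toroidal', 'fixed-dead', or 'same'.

Answer: toroidal

Derivation:
Under TOROIDAL boundary, generation 1:
..OO..OOO
..O..OOOO
O.OO.OOO.
O.OO.O.O.
.O.....O.
OO....OOO
O....OO.O
.OO..OO.O
Population = 37

Under FIXED-DEAD boundary, generation 1:
.........
..O..OOO.
O.OO.OOO.
O.OO.O.OO
.O.....O.
.O....OO.
.....OO..
.......O.
Population = 24

Comparison: toroidal=37, fixed-dead=24 -> toroidal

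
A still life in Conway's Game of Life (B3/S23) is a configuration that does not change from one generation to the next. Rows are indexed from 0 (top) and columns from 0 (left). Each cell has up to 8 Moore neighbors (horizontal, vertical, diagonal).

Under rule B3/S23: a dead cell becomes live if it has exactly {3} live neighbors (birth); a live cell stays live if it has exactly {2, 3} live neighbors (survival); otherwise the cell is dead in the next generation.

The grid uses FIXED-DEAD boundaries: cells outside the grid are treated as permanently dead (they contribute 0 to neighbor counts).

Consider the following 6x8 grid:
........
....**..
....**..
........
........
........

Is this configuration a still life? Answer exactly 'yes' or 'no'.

Answer: yes

Derivation:
Compute generation 1 and compare to generation 0 (given above):
Generation 1:
........
....**..
....**..
........
........
........
The grids are IDENTICAL -> still life.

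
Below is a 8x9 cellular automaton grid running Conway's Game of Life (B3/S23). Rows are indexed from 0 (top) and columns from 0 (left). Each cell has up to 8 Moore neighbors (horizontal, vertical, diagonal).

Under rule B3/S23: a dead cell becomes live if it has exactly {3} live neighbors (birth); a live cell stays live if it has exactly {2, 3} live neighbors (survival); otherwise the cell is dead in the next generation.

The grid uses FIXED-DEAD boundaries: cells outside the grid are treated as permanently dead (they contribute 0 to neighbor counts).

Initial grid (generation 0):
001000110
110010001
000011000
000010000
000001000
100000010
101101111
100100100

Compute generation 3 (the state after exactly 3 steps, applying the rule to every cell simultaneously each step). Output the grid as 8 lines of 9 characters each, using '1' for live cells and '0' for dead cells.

Answer: 000000110
001101000
001000110
000100100
001000010
010011111
101001001
000000000

Derivation:
Simulating step by step:
Generation 0 (given above): 23 live cells
Generation 1: 28 live cells
010000010
010110110
000111000
000010000
000000000
010011011
101111001
011111100
Generation 2: 23 live cells
001000110
000100110
001000100
000111000
000011000
011001111
100000001
010000100
Generation 3: 22 live cells
(generation 3 grid is the final answer)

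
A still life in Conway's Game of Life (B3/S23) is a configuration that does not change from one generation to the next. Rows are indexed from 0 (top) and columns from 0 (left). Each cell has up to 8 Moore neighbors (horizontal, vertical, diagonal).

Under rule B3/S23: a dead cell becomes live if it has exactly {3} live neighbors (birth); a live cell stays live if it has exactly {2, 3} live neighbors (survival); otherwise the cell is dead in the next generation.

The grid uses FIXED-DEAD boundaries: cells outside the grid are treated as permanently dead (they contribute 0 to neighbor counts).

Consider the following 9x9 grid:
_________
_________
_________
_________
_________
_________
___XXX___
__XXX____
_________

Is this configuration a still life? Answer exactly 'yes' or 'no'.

Compute generation 1 and compare to generation 0 (given above):
Generation 1:
_________
_________
_________
_________
_________
____X____
__X__X___
__X__X___
___X_____
Cell (5,4) differs: gen0=0 vs gen1=1 -> NOT a still life.

Answer: no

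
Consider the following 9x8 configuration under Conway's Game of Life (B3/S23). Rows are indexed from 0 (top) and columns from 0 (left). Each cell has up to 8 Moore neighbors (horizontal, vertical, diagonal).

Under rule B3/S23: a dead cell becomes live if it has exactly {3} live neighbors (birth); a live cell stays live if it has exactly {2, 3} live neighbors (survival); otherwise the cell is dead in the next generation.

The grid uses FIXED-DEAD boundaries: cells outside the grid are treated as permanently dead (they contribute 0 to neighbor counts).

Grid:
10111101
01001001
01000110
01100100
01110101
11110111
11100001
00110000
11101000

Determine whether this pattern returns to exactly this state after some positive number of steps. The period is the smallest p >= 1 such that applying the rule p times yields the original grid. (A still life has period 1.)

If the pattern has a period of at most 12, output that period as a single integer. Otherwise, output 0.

Simulating and comparing each generation to the original:
Gen 0 (original, given above): 37 live cells
Gen 1: 26 live cells, differs from original
Gen 2: 20 live cells, differs from original
Gen 3: 20 live cells, differs from original
Gen 4: 18 live cells, differs from original
Gen 5: 16 live cells, differs from original
Gen 6: 19 live cells, differs from original
Gen 7: 14 live cells, differs from original
Gen 8: 17 live cells, differs from original
Gen 9: 15 live cells, differs from original
Gen 10: 15 live cells, differs from original
Gen 11: 14 live cells, differs from original
Gen 12: 14 live cells, differs from original
No period found within 12 steps.

Answer: 0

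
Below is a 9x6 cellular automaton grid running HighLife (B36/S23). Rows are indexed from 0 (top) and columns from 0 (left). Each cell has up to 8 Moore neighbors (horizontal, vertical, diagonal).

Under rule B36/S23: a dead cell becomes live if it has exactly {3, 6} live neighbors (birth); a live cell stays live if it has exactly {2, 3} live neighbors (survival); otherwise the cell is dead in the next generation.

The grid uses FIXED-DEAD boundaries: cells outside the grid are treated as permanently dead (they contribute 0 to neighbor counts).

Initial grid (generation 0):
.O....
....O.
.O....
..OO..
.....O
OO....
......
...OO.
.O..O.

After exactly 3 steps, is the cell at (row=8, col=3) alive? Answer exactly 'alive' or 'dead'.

Answer: alive

Derivation:
Simulating step by step:
Generation 0 (given above): 12 live cells
Generation 1: 9 live cells
......
......
..OO..
..O...
.OO...
......
......
...OO.
...OO.
Generation 2: 8 live cells
......
......
..OO..
......
.OO...
......
......
...OO.
...OO.
Generation 3: 6 live cells
......
......
......
.O.O..
......
......
......
...OO.
...OO.

Cell (8,3) at generation 3: 1 -> alive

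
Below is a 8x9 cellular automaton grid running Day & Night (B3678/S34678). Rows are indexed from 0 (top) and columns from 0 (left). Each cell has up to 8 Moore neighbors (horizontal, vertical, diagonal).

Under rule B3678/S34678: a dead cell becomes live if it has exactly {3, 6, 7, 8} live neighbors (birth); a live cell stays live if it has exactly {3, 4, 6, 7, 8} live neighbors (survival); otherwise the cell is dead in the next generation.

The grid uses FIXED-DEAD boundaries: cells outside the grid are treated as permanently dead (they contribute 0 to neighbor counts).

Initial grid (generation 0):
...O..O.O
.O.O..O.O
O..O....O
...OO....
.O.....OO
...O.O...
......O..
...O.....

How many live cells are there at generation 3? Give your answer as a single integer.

Simulating step by step:
Generation 0 (given above): 19 live cells
Generation 1: 12 live cells
..O......
....O....
...O...O.
..O....OO
..OO.....
......OO.
....O....
.........
Generation 2: 6 live cells
.........
...O.....
........O
..O......
......O.O
...O.....
.........
.........
Generation 3: 1 live cells
.........
.........
.........
.......O.
.........
.........
.........
.........
Population at generation 3: 1

Answer: 1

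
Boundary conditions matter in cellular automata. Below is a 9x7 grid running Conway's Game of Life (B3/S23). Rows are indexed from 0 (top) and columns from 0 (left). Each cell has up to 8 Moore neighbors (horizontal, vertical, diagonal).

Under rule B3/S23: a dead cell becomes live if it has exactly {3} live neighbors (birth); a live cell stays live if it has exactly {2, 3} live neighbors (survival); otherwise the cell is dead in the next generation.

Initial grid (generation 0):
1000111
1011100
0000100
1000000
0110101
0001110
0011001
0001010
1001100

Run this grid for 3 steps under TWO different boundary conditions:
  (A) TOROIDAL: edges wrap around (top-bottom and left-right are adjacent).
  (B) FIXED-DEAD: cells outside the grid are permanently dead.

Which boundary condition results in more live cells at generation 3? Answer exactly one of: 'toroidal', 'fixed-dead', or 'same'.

Under TOROIDAL boundary, generation 3:
0010001
1001010
0001111
0001010
0011000
0011100
1000001
0000001
0000010
Population = 20

Under FIXED-DEAD boundary, generation 3:
0100000
1011110
0000000
0001010
0001011
1101000
0011001
0001001
0001110
Population = 22

Comparison: toroidal=20, fixed-dead=22 -> fixed-dead

Answer: fixed-dead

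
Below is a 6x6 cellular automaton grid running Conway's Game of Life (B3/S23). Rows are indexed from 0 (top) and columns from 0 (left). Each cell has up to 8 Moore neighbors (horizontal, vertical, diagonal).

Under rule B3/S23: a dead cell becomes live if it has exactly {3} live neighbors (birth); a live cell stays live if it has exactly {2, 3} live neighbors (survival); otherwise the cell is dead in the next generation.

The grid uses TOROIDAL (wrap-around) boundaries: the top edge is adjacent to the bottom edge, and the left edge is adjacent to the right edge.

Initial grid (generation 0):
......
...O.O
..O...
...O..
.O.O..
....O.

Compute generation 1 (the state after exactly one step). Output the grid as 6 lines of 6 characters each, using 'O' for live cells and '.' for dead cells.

Answer: ....O.
......
..OOO.
...O..
..OOO.
......

Derivation:
Simulating step by step:
Generation 0 (given above): 7 live cells
Generation 1: 8 live cells
(generation 1 grid is the final answer)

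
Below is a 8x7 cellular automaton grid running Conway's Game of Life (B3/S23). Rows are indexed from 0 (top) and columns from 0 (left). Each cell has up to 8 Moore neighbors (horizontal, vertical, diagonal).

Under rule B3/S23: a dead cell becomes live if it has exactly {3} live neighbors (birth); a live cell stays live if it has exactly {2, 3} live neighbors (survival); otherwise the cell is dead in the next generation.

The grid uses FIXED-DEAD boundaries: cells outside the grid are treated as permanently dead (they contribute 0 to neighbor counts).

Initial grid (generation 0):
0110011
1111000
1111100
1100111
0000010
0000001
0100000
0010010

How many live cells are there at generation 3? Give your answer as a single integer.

Answer: 0

Derivation:
Simulating step by step:
Generation 0 (given above): 23 live cells
Generation 1: 6 live cells
1001000
0000010
0000000
1000001
0000100
0000000
0000000
0000000
Generation 2: 0 live cells
0000000
0000000
0000000
0000000
0000000
0000000
0000000
0000000
Generation 3: 0 live cells
0000000
0000000
0000000
0000000
0000000
0000000
0000000
0000000
Population at generation 3: 0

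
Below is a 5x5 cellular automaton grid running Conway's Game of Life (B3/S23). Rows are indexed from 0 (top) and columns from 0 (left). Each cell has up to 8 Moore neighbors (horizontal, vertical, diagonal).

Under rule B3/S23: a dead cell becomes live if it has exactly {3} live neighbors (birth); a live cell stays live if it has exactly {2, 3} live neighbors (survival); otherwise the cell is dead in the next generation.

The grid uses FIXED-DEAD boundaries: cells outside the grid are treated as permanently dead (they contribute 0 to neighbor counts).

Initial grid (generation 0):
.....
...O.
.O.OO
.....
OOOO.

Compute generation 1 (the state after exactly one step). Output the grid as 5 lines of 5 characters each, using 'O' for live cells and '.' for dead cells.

Simulating step by step:
Generation 0 (given above): 8 live cells
Generation 1: 10 live cells
(generation 1 grid is the final answer)

Answer: .....
..OOO
..OOO
O...O
.OO..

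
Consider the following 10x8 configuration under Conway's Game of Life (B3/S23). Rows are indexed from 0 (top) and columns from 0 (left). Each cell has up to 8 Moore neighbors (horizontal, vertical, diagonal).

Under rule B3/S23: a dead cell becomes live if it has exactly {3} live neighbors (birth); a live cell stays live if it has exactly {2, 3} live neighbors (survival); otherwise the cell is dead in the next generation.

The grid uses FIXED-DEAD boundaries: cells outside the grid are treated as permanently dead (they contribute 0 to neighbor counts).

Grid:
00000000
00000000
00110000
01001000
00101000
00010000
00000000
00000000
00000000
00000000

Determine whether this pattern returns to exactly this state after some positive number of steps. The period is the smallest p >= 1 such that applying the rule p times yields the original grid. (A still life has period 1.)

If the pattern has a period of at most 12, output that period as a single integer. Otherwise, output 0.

Simulating and comparing each generation to the original:
Gen 0 (original, given above): 7 live cells
Gen 1: 7 live cells, MATCHES original -> period = 1

Answer: 1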